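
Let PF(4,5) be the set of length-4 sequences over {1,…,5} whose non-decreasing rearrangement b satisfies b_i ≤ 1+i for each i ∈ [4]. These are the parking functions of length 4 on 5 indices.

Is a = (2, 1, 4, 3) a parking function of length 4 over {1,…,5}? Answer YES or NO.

YES

Order a: b = (1, 2, 3, 4).
  b_1=1 ≤ 2
  b_2=2 ≤ 3
  b_3=3 ≤ 4
  b_4=4 ≤ 5
All bounds hold ⇒ YES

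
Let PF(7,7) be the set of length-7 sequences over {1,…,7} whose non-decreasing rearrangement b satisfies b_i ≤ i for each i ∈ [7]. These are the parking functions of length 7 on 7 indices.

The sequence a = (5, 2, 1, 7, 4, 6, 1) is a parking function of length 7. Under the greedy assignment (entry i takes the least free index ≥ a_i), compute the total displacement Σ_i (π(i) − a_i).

Σπ = 28 ({1..7} each once); Σa = 5+2+1+7+4+6+1 = 26; disp = 28−26 = 2.

2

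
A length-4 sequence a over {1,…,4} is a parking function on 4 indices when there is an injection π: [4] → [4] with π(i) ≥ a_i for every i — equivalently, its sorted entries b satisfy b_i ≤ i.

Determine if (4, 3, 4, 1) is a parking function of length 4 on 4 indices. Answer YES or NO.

Rearranged: b = (1, 3, 4, 4).
  b_1=1 ≤ 1
  b_2=3 > 2
  fails at i=2 ⇒ NO

NO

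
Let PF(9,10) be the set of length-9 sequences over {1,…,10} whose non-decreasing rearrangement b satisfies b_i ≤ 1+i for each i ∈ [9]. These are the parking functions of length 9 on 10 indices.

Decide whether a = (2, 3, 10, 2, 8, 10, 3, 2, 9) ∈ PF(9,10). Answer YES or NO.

Sorted: b = (2, 2, 2, 3, 3, 8, 9, 10, 10).
  b_1=2 ≤ 2
  b_2=2 ≤ 3
  b_3=2 ≤ 4
  b_4=3 ≤ 5
  b_5=3 ≤ 6
  b_6=8 > 7
  fails at i=6 ⇒ NO

NO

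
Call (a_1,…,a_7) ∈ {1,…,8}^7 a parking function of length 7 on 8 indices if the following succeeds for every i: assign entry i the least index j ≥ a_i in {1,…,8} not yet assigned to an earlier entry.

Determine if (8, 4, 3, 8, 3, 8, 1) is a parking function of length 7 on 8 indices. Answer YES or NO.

NO

Sorted: b = (1, 3, 3, 4, 8, 8, 8).
  b_1=1 ≤ 2
  b_2=3 ≤ 3
  b_3=3 ≤ 4
  b_4=4 ≤ 5
  b_5=8 > 6
  fails at i=5 ⇒ NO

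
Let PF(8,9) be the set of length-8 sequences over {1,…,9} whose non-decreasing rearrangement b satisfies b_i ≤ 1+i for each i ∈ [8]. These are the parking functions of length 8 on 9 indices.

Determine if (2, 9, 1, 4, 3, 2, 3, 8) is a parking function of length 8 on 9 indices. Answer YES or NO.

Sorted: b = (1, 2, 2, 3, 3, 4, 8, 9).
  b_1=1 ≤ 2
  b_2=2 ≤ 3
  b_3=2 ≤ 4
  b_4=3 ≤ 5
  b_5=3 ≤ 6
  b_6=4 ≤ 7
  b_7=8 ≤ 8
  b_8=9 ≤ 9
All bounds hold ⇒ YES

YES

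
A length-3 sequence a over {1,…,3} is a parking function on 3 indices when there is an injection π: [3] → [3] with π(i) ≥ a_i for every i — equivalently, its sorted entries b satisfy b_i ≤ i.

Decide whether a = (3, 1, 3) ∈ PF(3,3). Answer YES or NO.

NO

Sorted: b = (1, 3, 3).
  b_1=1 ≤ 1
  b_2=3 > 2
  fails at i=2 ⇒ NO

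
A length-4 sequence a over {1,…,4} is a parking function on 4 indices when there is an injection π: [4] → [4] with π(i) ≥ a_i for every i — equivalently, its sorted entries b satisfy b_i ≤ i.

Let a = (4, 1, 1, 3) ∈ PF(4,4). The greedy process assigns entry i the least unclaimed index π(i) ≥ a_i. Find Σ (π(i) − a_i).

1

Σπ = 4·5/2 = 10 (π permutes [4]); Σa = 4+1+1+3 = 9; disp = 10−9 = 1.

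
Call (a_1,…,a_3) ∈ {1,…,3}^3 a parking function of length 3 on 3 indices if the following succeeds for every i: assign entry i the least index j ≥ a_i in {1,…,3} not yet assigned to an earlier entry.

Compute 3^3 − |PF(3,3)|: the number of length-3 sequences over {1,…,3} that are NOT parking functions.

|PF| = (4−3)·4^(3−1) = 1 · 16 = 16 (Pollak)
E.g. (2,3,3) → sorted (2,3,3): b_1=2>1, not a PF.
3^3 − 16 = 27 − 16 = 11

11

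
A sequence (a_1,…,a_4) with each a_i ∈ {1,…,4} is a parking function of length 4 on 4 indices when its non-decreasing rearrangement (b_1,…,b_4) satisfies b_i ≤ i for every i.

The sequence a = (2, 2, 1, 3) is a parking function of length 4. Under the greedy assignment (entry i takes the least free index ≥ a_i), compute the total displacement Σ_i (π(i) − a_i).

2

Σπ(i) = 1+…+4 = 10; Σa = 2+2+1+3 = 8; disp = 10−8 = 2.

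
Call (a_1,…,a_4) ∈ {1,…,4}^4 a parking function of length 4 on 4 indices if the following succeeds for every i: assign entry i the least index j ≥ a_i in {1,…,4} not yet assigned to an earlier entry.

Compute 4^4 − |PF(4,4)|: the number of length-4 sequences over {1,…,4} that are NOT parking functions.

|PF(4,4)| = 1·5^3 = 1·125 = 125 (Pollak)
Check (3,3,4,4) → sorted (3,3,4,4): b_1=3>1, not a PF.
So 256 − 125 = 131 fail.

131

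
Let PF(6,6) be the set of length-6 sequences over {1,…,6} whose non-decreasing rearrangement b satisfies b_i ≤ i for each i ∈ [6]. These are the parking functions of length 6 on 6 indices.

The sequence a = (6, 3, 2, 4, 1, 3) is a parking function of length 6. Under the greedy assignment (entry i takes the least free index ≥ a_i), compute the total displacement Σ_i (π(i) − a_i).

2

Σπ = 21 ({1..6} each once); Σa = 6+3+2+4+1+3 = 19; disp = 21−19 = 2.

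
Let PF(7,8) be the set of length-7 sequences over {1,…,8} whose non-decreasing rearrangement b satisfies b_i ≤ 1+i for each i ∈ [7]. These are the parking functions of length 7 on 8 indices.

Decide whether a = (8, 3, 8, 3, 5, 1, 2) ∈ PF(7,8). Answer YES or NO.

NO

Sorted: b = (1, 2, 3, 3, 5, 8, 8).
  b_1=1 ≤ 2
  b_2=2 ≤ 3
  b_3=3 ≤ 4
  b_4=3 ≤ 5
  b_5=5 ≤ 6
  b_6=8 > 7
  fails at i=6 ⇒ NO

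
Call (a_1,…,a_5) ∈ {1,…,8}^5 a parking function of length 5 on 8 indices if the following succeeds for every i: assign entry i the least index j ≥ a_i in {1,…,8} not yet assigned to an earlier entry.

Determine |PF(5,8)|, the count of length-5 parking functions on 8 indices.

Count = 4·9^4 = 4 · 6561 = 26244 (Pollak)
Example (2,1,5,1,7) → sorted (1,1,2,5,7): b_i ≤ 3+i ∀i, a PF.

26244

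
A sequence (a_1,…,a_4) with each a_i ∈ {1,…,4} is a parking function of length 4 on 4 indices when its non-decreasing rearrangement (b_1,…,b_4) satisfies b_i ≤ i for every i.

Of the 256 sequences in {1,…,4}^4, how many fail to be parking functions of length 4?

131

#PF = (5−4)·5^(4−1) = 1 · 125 = 125 (Konheim–Weiss)
E.g. (3,2,3,4) → sorted (2,3,3,4): b_1=2>1, not a PF.
4^4 − 125 = 256 − 125 = 131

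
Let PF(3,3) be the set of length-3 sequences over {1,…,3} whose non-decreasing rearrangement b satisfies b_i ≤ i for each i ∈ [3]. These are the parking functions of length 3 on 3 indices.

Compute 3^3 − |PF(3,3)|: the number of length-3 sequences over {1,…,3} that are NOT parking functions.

11

|PF(3,3)| = 1·4^2 = 1·16 = 16
One tuple (3,3,3) → sorted (3,3,3): b_1=3>1, not a PF.
3^3 − 16 = 27 − 16 = 11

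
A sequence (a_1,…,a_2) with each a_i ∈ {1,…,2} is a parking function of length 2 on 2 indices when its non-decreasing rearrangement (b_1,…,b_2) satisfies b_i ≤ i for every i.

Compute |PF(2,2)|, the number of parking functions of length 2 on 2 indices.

|PF| = (3−2)·3^(2−1) = 1·3 = 3 (Pollak)
E.g. (1,1) → sorted (1,1): b_i ≤ i ∀i, a PF.

3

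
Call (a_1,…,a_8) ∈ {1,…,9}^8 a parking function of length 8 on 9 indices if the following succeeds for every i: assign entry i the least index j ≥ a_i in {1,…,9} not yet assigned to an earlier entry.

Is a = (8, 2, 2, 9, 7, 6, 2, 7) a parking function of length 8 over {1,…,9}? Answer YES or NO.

NO

Order a: b = (2, 2, 2, 6, 7, 7, 8, 9).
  b_1=2 ≤ 2
  b_2=2 ≤ 3
  b_3=2 ≤ 4
  b_4=6 > 5
  fails at i=4 ⇒ NO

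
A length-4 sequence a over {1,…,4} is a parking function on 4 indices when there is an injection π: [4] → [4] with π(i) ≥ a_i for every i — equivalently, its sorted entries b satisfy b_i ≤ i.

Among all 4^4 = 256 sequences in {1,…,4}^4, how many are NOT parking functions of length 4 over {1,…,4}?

131

|PF| = 1·5^3 = 1·125 = 125 (Pollak)
E.g. (3,3,2,2) → sorted (2,2,3,3): b_1=2>1, not a PF.
Total 256; non-PF = 256−125 = 131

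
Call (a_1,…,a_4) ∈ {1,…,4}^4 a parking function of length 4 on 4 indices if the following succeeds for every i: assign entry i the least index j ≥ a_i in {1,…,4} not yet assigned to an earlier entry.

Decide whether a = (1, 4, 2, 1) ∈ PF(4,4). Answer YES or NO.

Order a: b = (1, 1, 2, 4).
  b_1=1 ≤ 1
  b_2=1 ≤ 2
  b_3=2 ≤ 3
  b_4=4 ≤ 4
All bounds hold ⇒ YES

YES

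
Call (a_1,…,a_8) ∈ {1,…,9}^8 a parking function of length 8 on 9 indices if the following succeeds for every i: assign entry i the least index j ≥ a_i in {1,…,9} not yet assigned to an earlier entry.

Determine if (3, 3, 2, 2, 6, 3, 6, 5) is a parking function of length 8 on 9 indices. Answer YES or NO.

YES

Rearranged: b = (2, 2, 3, 3, 3, 5, 6, 6).
  b_1=2 ≤ 2
  b_2=2 ≤ 3
  b_3=3 ≤ 4
  b_4=3 ≤ 5
  b_5=3 ≤ 6
  b_6=5 ≤ 7
  b_7=6 ≤ 8
  b_8=6 ≤ 9
All bounds hold ⇒ YES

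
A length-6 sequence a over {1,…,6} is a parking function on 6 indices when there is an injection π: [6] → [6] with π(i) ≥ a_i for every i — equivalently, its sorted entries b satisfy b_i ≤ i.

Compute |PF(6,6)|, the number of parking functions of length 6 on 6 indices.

|PF| = (7−6)·7^(6−1) = 1×16807 = 16807
One tuple (4,1,4,3,4,2) → sorted (1,2,3,4,4,4): b_i ≤ i ∀i, a PF.

16807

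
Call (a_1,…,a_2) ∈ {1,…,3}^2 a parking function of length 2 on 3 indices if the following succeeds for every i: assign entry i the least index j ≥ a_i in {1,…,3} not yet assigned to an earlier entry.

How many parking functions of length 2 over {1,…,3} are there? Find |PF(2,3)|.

8

Count = (3+1−2)·(3+1)^{2−1} = 2·4 = 8 (Konheim–Weiss)
E.g. (1,1) → sorted (1,1): b_i ≤ 1+i ∀i, a PF.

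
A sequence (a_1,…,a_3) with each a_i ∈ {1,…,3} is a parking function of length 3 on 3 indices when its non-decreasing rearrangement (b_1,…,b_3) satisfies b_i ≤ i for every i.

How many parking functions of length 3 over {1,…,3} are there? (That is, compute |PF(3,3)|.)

16

Count = (3+1−3)·(3+1)^{3−1} = 1 · 16 = 16 (Pollak)
Example (1,2,2) → sorted (1,2,2): b_i ≤ i ∀i, a PF.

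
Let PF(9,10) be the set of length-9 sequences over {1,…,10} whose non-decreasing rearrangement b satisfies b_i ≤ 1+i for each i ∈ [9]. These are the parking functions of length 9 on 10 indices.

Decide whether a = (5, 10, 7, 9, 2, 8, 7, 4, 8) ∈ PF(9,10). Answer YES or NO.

Order a: b = (2, 4, 5, 7, 7, 8, 8, 9, 10).
  b_1=2 ≤ 2
  b_2=4 > 3
  fails at i=2 ⇒ NO

NO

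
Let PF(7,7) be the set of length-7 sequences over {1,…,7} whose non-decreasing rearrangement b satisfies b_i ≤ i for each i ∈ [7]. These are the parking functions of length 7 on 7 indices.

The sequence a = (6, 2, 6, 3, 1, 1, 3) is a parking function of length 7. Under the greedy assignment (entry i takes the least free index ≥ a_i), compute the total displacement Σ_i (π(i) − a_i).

Σπ(i) = 1+…+7 = 28; Σa = 6+2+6+3+1+1+3 = 22; disp = 28−22 = 6.

6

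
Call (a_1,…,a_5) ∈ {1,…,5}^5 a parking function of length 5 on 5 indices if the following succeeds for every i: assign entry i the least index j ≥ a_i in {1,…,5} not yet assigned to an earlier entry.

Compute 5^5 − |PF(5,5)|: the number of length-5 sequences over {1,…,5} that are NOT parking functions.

|PF(5,5)| = (5−5+1)·(5+1)^(5−1) = 1 · 1296 = 1296 (Konheim–Weiss)
One tuple (5,5,5,1,2) → sorted (1,2,5,5,5): b_3=5>3, not a PF.
5^5 − 1296 = 3125 − 1296 = 1829

1829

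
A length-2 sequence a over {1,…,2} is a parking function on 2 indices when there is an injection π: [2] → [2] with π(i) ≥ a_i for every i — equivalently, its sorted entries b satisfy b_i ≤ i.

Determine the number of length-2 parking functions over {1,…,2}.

|PF| = (2−2+1)·(2+1)^(2−1) = 1·3 = 3 (Konheim–Weiss)
Check (1,1) → sorted (1,1): b_i ≤ i ∀i, a PF.

3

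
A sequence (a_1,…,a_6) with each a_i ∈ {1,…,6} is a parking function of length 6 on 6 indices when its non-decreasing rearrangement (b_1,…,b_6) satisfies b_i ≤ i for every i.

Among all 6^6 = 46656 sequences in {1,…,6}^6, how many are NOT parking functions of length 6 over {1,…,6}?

#PF = (7−6)·7^(6−1) = 1×16807 = 16807
E.g. (6,4,5,6,6,2) → sorted (2,4,5,6,6,6): b_1=2>1, not a PF.
6^6 − 16807 = 46656 − 16807 = 29849

29849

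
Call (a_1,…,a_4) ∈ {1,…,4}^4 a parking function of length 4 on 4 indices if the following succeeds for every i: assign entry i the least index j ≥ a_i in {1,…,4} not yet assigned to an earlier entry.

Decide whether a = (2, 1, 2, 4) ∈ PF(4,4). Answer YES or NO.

YES

Order a: b = (1, 2, 2, 4).
  b_1=1 ≤ 1
  b_2=2 ≤ 2
  b_3=2 ≤ 3
  b_4=4 ≤ 4
All bounds hold ⇒ YES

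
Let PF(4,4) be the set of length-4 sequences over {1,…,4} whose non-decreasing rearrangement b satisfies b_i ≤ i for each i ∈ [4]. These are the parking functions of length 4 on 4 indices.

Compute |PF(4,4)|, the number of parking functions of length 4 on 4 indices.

|PF| = (5−4)·5^(4−1) = 1×125 = 125 [KW]
E.g. (1,1,2,4) → sorted (1,1,2,4): b_i ≤ i ∀i, a PF.

125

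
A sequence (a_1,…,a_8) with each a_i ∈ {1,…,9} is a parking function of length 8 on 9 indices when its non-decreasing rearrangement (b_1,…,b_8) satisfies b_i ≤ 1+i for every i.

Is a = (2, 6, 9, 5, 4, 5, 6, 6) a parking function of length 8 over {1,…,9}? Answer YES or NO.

NO

Sorted: b = (2, 4, 5, 5, 6, 6, 6, 9).
  b_1=2 ≤ 2
  b_2=4 > 3
  fails at i=2 ⇒ NO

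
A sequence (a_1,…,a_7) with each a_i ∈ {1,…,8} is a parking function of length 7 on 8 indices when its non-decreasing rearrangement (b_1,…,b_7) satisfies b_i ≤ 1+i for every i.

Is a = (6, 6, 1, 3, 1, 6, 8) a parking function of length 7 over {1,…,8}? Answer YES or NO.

Order a: b = (1, 1, 3, 6, 6, 6, 8).
  b_1=1 ≤ 2
  b_2=1 ≤ 3
  b_3=3 ≤ 4
  b_4=6 > 5
  fails at i=4 ⇒ NO

NO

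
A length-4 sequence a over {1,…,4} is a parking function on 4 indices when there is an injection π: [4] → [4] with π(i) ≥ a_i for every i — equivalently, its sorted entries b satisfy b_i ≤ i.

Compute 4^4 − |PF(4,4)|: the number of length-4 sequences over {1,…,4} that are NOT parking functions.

131

|PF(4,4)| = (4+1−4)·(4+1)^{4−1} = 1 · 125 = 125
Example (4,3,4,2) → sorted (2,3,4,4): b_1=2>1, not a PF.
Total 256; non-PF = 256−125 = 131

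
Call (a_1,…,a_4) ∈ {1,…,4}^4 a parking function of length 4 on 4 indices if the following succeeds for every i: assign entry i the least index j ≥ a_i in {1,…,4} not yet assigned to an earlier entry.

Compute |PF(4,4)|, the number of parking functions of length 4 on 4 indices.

|PF| = (5−4)·5^(4−1) = 1×125 = 125 (Pollak)
Example (4,1,3,1) → sorted (1,1,3,4): b_i ≤ i ∀i, a PF.

125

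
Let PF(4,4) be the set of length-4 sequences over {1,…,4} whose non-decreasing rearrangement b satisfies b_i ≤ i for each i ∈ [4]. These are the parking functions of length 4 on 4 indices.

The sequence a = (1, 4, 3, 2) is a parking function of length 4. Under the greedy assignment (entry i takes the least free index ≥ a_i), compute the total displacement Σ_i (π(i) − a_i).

Σπ = 10 ({1..4} each once); Σa = 1+4+3+2 = 10; disp = 10−10 = 0.

0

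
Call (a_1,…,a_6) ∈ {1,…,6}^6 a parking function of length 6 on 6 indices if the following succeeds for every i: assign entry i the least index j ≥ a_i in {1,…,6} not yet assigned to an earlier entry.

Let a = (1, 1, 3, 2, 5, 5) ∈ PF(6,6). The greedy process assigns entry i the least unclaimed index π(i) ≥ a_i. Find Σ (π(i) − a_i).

4

Σπ = 6·7/2 = 21 (π permutes [6]); Σa = 1+1+3+2+5+5 = 17; disp = 21−17 = 4.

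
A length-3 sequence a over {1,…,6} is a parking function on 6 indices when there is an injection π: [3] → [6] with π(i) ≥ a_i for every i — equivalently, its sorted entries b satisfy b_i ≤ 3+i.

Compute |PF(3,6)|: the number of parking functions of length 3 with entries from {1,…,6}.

|PF| = (6−3+1)·(6+1)^(3−1) = 4×49 = 196 [KW]
One tuple (3,1,2) → sorted (1,2,3): b_i ≤ 3+i ∀i, a PF.

196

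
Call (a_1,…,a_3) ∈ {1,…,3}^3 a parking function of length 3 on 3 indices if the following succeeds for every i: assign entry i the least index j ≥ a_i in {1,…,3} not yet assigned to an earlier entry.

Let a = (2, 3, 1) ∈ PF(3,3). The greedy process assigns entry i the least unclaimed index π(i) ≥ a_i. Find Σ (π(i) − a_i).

Σπ = 3·4/2 = 6 (π permutes [3]); Σa = 2+3+1 = 6; disp = 6−6 = 0.

0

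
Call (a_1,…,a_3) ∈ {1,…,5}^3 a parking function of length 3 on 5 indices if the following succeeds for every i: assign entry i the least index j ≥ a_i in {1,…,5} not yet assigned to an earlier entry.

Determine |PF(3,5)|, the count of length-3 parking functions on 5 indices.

108

|PF(3,5)| = (5−3+1)·(5+1)^(3−1) = 3 · 36 = 108 [KW]
One tuple (4,2,4) → sorted (2,4,4): b_i ≤ 2+i ∀i, a PF.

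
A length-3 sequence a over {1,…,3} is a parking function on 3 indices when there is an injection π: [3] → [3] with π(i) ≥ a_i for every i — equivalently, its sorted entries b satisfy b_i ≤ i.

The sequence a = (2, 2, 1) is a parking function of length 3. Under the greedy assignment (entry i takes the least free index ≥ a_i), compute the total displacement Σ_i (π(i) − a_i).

Σπ(i) = 1+…+3 = 6; Σa = 2+2+1 = 5; disp = 6−5 = 1.

1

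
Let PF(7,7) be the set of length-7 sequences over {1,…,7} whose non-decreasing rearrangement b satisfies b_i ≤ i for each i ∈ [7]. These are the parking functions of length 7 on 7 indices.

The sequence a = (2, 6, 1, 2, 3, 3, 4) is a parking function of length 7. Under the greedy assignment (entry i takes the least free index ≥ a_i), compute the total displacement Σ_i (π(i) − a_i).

Σπ = 28 ({1..7} each once); Σa = 2+6+1+2+3+3+4 = 21; disp = 28−21 = 7.

7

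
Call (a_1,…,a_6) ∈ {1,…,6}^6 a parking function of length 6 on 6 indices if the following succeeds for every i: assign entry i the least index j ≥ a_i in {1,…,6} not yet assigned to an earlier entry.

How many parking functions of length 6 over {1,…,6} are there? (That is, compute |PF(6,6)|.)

#PF = 1·7^5 = 1 · 16807 = 16807 [KW]
Check (3,1,1,2,1,4) → sorted (1,1,1,2,3,4): b_i ≤ i ∀i, a PF.

16807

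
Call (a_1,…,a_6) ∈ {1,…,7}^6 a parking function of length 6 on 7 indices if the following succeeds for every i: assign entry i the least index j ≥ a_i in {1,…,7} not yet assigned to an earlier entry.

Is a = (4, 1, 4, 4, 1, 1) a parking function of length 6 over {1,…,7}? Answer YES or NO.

Rearranged: b = (1, 1, 1, 4, 4, 4).
  b_1=1 ≤ 2
  b_2=1 ≤ 3
  b_3=1 ≤ 4
  b_4=4 ≤ 5
  b_5=4 ≤ 6
  b_6=4 ≤ 7
All bounds hold ⇒ YES

YES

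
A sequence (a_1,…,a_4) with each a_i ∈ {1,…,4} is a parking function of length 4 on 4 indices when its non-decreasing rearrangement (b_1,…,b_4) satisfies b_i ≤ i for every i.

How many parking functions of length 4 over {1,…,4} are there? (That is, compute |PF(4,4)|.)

|PF| = (5−4)·5^(4−1) = 1·125 = 125 (Konheim–Weiss)
Check (1,2,4,2) → sorted (1,2,2,4): b_i ≤ i ∀i, a PF.

125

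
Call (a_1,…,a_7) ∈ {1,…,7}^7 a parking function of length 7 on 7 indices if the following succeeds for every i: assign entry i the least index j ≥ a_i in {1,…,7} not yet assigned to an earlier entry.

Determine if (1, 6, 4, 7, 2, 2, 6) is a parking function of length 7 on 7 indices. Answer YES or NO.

Rearranged: b = (1, 2, 2, 4, 6, 6, 7).
  b_1=1 ≤ 1
  b_2=2 ≤ 2
  b_3=2 ≤ 3
  b_4=4 ≤ 4
  b_5=6 > 5
  fails at i=5 ⇒ NO

NO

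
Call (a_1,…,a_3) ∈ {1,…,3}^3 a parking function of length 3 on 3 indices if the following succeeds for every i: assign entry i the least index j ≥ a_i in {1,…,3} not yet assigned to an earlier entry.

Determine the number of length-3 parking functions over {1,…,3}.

16

|PF(3,3)| = (3−3+1)·(3+1)^(3−1) = 1 · 16 = 16 (Konheim–Weiss)
Check (1,3,2) → sorted (1,2,3): b_i ≤ i ∀i, a PF.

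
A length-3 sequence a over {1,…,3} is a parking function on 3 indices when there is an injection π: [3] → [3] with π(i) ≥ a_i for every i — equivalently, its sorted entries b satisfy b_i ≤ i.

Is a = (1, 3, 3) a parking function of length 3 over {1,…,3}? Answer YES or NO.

Order a: b = (1, 3, 3).
  b_1=1 ≤ 1
  b_2=3 > 2
  fails at i=2 ⇒ NO

NO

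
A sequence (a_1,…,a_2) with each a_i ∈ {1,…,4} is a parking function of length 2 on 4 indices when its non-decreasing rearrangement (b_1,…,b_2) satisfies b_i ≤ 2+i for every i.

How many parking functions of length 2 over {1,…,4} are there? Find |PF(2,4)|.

15

|PF| = 3·5^1 = 3×5 = 15 (Konheim–Weiss)
E.g. (2,4) → sorted (2,4): b_i ≤ 2+i ∀i, a PF.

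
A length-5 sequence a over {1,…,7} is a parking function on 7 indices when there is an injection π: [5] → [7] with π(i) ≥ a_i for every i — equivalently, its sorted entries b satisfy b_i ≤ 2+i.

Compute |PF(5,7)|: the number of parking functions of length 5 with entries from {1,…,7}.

|PF| = (8−5)·8^(5−1) = 3 · 4096 = 12288 (Pollak)
Check (3,5,4,2,7) → sorted (2,3,4,5,7): b_i ≤ 2+i ∀i, a PF.

12288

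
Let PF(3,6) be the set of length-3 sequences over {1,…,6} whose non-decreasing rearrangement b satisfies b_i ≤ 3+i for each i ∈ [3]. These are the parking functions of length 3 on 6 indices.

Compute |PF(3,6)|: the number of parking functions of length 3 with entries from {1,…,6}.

196

Count = (6−3+1)·(6+1)^(3−1) = 4·49 = 196 [KW]
Check (1,5,5) → sorted (1,5,5): b_i ≤ 3+i ∀i, a PF.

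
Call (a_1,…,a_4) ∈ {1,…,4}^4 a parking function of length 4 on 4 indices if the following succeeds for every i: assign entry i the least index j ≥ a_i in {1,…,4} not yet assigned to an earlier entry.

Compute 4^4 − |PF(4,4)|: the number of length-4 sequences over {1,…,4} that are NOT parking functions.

131

Count = (4+1−4)·(4+1)^{4−1} = 1·125 = 125 [KW]
Example (1,4,2,4) → sorted (1,2,4,4): b_3=4>3, not a PF.
Total 256; non-PF = 256−125 = 131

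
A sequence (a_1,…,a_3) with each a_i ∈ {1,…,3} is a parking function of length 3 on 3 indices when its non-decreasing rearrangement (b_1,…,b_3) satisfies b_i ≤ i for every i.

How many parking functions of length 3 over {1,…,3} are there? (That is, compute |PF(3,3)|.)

Count = (3+1−3)·(3+1)^{3−1} = 1×16 = 16
Check (3,1,1) → sorted (1,1,3): b_i ≤ i ∀i, a PF.

16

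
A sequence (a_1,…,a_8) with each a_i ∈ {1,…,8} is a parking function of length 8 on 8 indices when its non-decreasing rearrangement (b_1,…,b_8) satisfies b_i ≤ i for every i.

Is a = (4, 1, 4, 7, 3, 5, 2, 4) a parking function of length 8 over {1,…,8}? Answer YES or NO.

Order a: b = (1, 2, 3, 4, 4, 4, 5, 7).
  b_1=1 ≤ 1
  b_2=2 ≤ 2
  b_3=3 ≤ 3
  b_4=4 ≤ 4
  b_5=4 ≤ 5
  b_6=4 ≤ 6
  b_7=5 ≤ 7
  b_8=7 ≤ 8
All bounds hold ⇒ YES

YES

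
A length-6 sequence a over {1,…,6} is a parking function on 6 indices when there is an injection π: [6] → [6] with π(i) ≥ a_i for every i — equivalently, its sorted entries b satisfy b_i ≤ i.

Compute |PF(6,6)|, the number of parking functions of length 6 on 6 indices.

16807

Count = (7−6)·7^(6−1) = 1 · 16807 = 16807 (Konheim–Weiss)
Example (2,5,3,2,1,6) → sorted (1,2,2,3,5,6): b_i ≤ i ∀i, a PF.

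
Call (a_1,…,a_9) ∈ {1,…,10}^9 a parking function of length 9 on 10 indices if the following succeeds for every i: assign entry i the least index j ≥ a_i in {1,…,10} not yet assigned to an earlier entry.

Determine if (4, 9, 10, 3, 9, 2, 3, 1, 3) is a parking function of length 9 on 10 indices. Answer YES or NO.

NO

Sorted: b = (1, 2, 3, 3, 3, 4, 9, 9, 10).
  b_1=1 ≤ 2
  b_2=2 ≤ 3
  b_3=3 ≤ 4
  b_4=3 ≤ 5
  b_5=3 ≤ 6
  b_6=4 ≤ 7
  b_7=9 > 8
  fails at i=7 ⇒ NO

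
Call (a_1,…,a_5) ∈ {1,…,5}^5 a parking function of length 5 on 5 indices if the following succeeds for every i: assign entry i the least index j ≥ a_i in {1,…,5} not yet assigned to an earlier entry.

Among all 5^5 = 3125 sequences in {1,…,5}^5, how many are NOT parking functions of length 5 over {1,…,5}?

1829

#PF = (6−5)·6^(5−1) = 1 · 1296 = 1296 (Pollak)
Check (5,2,1,5,5) → sorted (1,2,5,5,5): b_3=5>3, not a PF.
So 3125 − 1296 = 1829 fail.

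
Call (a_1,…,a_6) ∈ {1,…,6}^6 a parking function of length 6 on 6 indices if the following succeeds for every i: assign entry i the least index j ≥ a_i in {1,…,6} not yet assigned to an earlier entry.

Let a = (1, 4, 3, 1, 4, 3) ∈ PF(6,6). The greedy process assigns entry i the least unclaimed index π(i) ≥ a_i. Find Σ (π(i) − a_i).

5

Σπ = 21 ({1..6} each once); Σa = 1+4+3+1+4+3 = 16; disp = 21−16 = 5.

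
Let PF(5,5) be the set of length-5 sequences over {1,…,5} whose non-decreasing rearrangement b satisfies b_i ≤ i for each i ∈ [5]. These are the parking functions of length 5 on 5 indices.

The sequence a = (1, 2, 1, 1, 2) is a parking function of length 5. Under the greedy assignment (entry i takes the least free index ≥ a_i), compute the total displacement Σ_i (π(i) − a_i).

8

Σπ = 5·6/2 = 15 (π permutes [5]); Σa = 1+2+1+1+2 = 7; disp = 15−7 = 8.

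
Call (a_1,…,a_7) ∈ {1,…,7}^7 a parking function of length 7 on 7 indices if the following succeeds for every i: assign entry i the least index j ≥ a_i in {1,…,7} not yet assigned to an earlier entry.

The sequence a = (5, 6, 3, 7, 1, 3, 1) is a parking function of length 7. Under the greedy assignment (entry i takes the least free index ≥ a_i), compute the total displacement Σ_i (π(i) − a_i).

2

Σπ(i) = 1+…+7 = 28; Σa = 5+6+3+7+1+3+1 = 26; disp = 28−26 = 2.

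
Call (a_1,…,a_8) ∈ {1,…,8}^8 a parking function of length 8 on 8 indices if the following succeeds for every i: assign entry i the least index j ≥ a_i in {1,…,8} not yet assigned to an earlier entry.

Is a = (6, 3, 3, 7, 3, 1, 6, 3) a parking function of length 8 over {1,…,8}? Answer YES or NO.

Order a: b = (1, 3, 3, 3, 3, 6, 6, 7).
  b_1=1 ≤ 1
  b_2=3 > 2
  fails at i=2 ⇒ NO

NO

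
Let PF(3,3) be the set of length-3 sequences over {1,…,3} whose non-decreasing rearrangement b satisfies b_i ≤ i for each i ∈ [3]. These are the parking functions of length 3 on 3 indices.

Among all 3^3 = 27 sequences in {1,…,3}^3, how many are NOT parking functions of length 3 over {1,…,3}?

|PF(3,3)| = (3−3+1)·(3+1)^(3−1) = 1 · 16 = 16 (Pollak)
Example (3,3,3) → sorted (3,3,3): b_1=3>1, not a PF.
So 27 − 16 = 11 fail.

11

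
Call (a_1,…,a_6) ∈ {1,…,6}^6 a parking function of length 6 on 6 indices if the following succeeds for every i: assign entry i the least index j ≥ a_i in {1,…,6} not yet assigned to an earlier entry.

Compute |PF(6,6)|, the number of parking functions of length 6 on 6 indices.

|PF| = (6−6+1)·(6+1)^(6−1) = 1×16807 = 16807 (Konheim–Weiss)
Example (1,2,3,5,6,4) → sorted (1,2,3,4,5,6): b_i ≤ i ∀i, a PF.

16807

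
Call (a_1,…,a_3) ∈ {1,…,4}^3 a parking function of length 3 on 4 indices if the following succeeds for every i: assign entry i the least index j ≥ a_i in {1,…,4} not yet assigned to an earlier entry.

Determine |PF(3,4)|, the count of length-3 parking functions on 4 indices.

50

#PF = (5−3)·5^(3−1) = 2 · 25 = 50 (Konheim–Weiss)
E.g. (3,1,2) → sorted (1,2,3): b_i ≤ 1+i ∀i, a PF.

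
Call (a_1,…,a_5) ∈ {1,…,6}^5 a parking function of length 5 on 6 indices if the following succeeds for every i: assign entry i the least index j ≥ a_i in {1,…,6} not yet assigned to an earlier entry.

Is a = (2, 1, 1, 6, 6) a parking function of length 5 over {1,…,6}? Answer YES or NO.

Order a: b = (1, 1, 2, 6, 6).
  b_1=1 ≤ 2
  b_2=1 ≤ 3
  b_3=2 ≤ 4
  b_4=6 > 5
  fails at i=4 ⇒ NO

NO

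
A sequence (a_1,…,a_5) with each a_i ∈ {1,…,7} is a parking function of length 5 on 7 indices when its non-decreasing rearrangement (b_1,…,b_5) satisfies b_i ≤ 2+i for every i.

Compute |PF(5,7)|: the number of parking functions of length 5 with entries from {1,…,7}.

Count = (8−5)·8^(5−1) = 3·4096 = 12288 (Konheim–Weiss)
E.g. (6,7,1,2,2) → sorted (1,2,2,6,7): b_i ≤ 2+i ∀i, a PF.

12288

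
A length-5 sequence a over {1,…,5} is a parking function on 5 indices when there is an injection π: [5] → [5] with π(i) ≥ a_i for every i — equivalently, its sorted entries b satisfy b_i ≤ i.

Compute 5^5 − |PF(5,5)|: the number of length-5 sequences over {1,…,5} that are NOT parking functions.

#PF = (6−5)·6^(5−1) = 1×1296 = 1296 (Pollak)
E.g. (5,3,2,1,5) → sorted (1,2,3,5,5): b_4=5>4, not a PF.
So 3125 − 1296 = 1829 fail.

1829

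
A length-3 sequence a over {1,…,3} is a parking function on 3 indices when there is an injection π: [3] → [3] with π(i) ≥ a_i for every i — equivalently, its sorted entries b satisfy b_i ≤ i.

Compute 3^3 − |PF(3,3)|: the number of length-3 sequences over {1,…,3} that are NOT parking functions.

Count = (3−3+1)·(3+1)^(3−1) = 1 · 16 = 16 (Pollak)
Example (3,3,2) → sorted (2,3,3): b_1=2>1, not a PF.
So 27 − 16 = 11 fail.

11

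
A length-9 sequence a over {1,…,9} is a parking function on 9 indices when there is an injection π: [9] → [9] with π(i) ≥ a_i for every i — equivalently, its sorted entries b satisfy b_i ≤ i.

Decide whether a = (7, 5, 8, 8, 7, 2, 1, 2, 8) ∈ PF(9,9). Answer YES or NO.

NO

Sorted: b = (1, 2, 2, 5, 7, 7, 8, 8, 8).
  b_1=1 ≤ 1
  b_2=2 ≤ 2
  b_3=2 ≤ 3
  b_4=5 > 4
  fails at i=4 ⇒ NO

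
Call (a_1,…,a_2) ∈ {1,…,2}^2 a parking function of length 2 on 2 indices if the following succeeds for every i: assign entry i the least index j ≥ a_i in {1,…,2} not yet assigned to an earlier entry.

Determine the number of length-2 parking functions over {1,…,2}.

3

Count = (3−2)·3^(2−1) = 1·3 = 3
Check (1,1) → sorted (1,1): b_i ≤ i ∀i, a PF.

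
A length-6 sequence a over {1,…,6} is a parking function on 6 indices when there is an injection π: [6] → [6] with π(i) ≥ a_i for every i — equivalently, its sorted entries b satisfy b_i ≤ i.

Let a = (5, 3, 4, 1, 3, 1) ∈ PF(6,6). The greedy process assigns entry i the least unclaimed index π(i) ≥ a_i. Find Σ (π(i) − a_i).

4

Σπ(i) = 1+…+6 = 21; Σa = 5+3+4+1+3+1 = 17; disp = 21−17 = 4.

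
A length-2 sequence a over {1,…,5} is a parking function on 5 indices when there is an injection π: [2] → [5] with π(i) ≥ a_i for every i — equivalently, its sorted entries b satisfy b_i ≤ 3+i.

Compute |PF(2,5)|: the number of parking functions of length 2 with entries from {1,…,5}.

24

#PF = (6−2)·6^(2−1) = 4·6 = 24 [KW]
One tuple (5,2) → sorted (2,5): b_i ≤ 3+i ∀i, a PF.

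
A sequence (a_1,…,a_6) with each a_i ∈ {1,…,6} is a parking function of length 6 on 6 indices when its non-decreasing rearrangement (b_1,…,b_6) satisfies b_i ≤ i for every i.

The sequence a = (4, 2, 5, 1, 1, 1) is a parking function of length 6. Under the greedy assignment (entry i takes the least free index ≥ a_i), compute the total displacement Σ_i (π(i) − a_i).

7

Σπ = 6·7/2 = 21 (π permutes [6]); Σa = 4+2+5+1+1+1 = 14; disp = 21−14 = 7.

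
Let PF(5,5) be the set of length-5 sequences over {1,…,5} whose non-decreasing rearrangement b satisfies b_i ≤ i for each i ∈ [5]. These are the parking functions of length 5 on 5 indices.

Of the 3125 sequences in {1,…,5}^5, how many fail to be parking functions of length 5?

1829

#PF = (6−5)·6^(5−1) = 1·1296 = 1296 (Konheim–Weiss)
One tuple (4,2,4,4,4) → sorted (2,4,4,4,4): b_1=2>1, not a PF.
So 3125 − 1296 = 1829 fail.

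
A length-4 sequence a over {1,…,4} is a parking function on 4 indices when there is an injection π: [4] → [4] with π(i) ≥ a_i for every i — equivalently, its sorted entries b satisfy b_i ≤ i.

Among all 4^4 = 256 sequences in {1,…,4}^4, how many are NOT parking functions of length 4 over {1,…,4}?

131

|PF(4,4)| = (4+1−4)·(4+1)^{4−1} = 1×125 = 125 [KW]
E.g. (4,4,4,4) → sorted (4,4,4,4): b_1=4>1, not a PF.
Total 256; non-PF = 256−125 = 131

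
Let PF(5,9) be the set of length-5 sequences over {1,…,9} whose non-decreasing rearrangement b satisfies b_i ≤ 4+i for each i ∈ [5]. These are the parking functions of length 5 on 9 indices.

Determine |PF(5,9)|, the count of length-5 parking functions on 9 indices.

50000

#PF = (10−5)·10^(5−1) = 5 · 10000 = 50000 [KW]
Check (8,3,1,5,4) → sorted (1,3,4,5,8): b_i ≤ 4+i ∀i, a PF.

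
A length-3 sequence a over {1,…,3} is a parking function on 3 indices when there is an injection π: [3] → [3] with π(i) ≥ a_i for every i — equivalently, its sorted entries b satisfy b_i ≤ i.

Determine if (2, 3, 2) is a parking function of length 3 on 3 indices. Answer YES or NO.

Rearranged: b = (2, 2, 3).
  b_1=2 > 1
  fails at i=1 ⇒ NO

NO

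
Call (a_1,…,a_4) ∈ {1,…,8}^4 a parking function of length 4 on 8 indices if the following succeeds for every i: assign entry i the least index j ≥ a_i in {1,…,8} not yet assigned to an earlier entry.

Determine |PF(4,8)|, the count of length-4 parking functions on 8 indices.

#PF = (9−4)·9^(4−1) = 5 · 729 = 3645 (Konheim–Weiss)
Check (4,8,5,2) → sorted (2,4,5,8): b_i ≤ 4+i ∀i, a PF.

3645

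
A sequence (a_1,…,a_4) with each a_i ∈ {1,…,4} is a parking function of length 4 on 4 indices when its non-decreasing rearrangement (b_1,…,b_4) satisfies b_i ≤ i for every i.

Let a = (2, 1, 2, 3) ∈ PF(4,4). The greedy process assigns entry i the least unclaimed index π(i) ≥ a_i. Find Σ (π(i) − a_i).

Σπ(i) = 1+…+4 = 10; Σa = 2+1+2+3 = 8; disp = 10−8 = 2.

2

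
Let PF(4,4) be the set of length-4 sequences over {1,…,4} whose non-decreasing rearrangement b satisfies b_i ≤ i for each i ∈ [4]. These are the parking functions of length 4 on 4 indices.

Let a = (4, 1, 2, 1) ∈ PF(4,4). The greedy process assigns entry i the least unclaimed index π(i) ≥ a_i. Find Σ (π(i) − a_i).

2

Σπ = 4·5/2 = 10 (π permutes [4]); Σa = 4+1+2+1 = 8; disp = 10−8 = 2.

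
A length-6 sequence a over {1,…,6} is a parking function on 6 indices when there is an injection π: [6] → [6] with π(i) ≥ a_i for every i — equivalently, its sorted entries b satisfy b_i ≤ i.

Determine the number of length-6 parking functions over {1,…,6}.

16807

#PF = 1·7^5 = 1×16807 = 16807 [KW]
Check (4,2,3,1,6,4) → sorted (1,2,3,4,4,6): b_i ≤ i ∀i, a PF.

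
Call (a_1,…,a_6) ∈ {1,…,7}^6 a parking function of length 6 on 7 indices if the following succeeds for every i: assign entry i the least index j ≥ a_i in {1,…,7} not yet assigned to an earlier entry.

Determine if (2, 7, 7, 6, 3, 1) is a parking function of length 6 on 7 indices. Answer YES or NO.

NO

Order a: b = (1, 2, 3, 6, 7, 7).
  b_1=1 ≤ 2
  b_2=2 ≤ 3
  b_3=3 ≤ 4
  b_4=6 > 5
  fails at i=4 ⇒ NO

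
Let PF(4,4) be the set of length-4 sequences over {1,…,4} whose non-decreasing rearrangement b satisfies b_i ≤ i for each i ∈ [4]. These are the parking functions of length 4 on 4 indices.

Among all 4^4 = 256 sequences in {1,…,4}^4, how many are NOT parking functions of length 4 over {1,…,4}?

|PF| = (4−4+1)·(4+1)^(4−1) = 1 · 125 = 125
E.g. (4,2,3,4) → sorted (2,3,4,4): b_1=2>1, not a PF.
So 256 − 125 = 131 fail.

131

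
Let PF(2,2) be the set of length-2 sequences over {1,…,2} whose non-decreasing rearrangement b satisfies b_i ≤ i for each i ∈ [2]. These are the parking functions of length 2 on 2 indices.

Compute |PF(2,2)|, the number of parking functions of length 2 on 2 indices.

Count = (3−2)·3^(2−1) = 1 · 3 = 3
Example (1,2) → sorted (1,2): b_i ≤ i ∀i, a PF.

3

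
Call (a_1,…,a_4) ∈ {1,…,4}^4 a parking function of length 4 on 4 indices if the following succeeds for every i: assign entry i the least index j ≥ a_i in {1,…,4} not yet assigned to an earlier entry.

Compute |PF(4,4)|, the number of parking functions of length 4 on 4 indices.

125

Count = 1·5^3 = 1·125 = 125 [KW]
Check (1,1,1,4) → sorted (1,1,1,4): b_i ≤ i ∀i, a PF.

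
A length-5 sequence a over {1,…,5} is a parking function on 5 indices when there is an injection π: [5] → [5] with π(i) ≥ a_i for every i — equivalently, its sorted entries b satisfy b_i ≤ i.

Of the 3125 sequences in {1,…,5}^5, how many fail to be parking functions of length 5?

1829

|PF(5,5)| = 1·6^4 = 1 · 1296 = 1296 (Konheim–Weiss)
E.g. (3,2,2,3,2) → sorted (2,2,2,3,3): b_1=2>1, not a PF.
5^5 − 1296 = 3125 − 1296 = 1829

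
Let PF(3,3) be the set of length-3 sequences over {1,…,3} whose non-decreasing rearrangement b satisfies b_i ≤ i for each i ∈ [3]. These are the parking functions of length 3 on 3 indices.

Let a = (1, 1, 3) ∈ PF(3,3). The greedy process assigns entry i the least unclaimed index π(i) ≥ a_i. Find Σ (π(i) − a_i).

1

Σπ = 3·4/2 = 6 (π permutes [3]); Σa = 1+1+3 = 5; disp = 6−5 = 1.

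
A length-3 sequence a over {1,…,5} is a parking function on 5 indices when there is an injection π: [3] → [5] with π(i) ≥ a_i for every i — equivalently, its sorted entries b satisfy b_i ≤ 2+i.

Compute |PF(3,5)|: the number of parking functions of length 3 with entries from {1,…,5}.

108

|PF| = (5−3+1)·(5+1)^(3−1) = 3·36 = 108 (Pollak)
Check (1,3,4) → sorted (1,3,4): b_i ≤ 2+i ∀i, a PF.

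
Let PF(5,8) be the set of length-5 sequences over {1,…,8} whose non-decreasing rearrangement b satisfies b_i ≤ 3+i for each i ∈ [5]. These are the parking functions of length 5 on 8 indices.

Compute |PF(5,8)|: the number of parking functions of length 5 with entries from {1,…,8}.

26244

#PF = (8−5+1)·(8+1)^(5−1) = 4×6561 = 26244
Check (2,6,8,7,5) → sorted (2,5,6,7,8): b_i ≤ 3+i ∀i, a PF.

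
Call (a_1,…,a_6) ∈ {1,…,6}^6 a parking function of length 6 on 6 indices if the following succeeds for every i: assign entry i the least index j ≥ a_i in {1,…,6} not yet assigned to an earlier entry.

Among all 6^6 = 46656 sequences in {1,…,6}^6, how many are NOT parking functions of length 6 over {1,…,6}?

29849

Count = (7−6)·7^(6−1) = 1×16807 = 16807
One tuple (4,1,4,4,6,5) → sorted (1,4,4,4,5,6): b_2=4>2, not a PF.
So 46656 − 16807 = 29849 fail.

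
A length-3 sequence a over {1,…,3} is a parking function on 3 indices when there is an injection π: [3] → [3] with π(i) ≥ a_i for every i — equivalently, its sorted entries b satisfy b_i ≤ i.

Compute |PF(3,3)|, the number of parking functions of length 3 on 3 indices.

#PF = (3+1−3)·(3+1)^{3−1} = 1·16 = 16 (Pollak)
Check (1,1,3) → sorted (1,1,3): b_i ≤ i ∀i, a PF.

16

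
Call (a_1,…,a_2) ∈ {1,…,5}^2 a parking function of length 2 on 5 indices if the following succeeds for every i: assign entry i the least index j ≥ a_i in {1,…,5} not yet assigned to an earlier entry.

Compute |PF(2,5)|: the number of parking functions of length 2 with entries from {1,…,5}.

|PF(2,5)| = (5+1−2)·(5+1)^{2−1} = 4 · 6 = 24
One tuple (4,5) → sorted (4,5): b_i ≤ 3+i ∀i, a PF.

24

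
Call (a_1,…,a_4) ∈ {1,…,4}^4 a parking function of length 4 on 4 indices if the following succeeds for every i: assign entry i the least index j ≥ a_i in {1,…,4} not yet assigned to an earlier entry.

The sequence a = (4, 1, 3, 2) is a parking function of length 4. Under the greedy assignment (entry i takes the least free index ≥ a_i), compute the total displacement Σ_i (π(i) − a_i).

0

Σπ = 4·5/2 = 10 (π permutes [4]); Σa = 4+1+3+2 = 10; disp = 10−10 = 0.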